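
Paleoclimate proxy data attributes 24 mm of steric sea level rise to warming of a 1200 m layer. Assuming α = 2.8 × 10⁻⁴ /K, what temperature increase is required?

ΔT = Δh/(αH) = 0.024 / (2.8×10⁻⁴ × 1200) ≈ 0.07143 °C

ΔT ≈ 0.0714 °C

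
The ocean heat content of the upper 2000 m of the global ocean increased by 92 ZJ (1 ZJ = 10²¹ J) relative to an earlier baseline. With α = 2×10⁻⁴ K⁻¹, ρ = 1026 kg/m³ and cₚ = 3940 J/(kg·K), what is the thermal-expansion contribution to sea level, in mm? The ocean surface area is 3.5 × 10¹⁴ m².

Per unit area: Q = 92×10²¹ / (3.5×10¹⁴) ≈ 2.629×10⁸ J/m²
Δh = αQ/(ρcₚ) = 2×10⁻⁴ × 2.629×10⁸ / (1026 × 3940) ≈ 0.013007 m

Δh = 13.0 mm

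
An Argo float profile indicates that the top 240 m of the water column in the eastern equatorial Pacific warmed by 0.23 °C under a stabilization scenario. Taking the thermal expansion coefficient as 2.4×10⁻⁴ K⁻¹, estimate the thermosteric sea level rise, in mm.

Δh = αΔT·H = 2.4×10⁻⁴ × 0.23 × 240 = 0.013248 m

13 mm of thermosteric rise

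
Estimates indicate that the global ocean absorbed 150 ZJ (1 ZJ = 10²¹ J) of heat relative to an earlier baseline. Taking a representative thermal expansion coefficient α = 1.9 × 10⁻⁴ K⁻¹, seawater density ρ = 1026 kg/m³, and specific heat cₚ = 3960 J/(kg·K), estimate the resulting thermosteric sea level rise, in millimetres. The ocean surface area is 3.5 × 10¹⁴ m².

Per unit area: Q = 150×10²¹ / (3.5×10¹⁴) ≈ 4.286×10⁸ J/m²
Δh = αQ/(ρcₚ) = 1.9×10⁻⁴ × 4.286×10⁸ / (1026 × 3960) ≈ 0.020043 m

Δh = 20 mm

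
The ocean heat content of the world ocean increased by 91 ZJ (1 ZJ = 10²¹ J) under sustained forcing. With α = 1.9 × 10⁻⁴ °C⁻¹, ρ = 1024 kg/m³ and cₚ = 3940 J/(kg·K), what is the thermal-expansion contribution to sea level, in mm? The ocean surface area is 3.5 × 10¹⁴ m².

Per unit area: Q = 91×10²¹ / (3.5×10¹⁴) = 2.6×10⁸ J/m²
Δh = αQ/(ρcₚ) = 1.9×10⁻⁴ × 2.6×10⁸ / (1024 × 3940) ≈ 0.012244 m

about 12 mm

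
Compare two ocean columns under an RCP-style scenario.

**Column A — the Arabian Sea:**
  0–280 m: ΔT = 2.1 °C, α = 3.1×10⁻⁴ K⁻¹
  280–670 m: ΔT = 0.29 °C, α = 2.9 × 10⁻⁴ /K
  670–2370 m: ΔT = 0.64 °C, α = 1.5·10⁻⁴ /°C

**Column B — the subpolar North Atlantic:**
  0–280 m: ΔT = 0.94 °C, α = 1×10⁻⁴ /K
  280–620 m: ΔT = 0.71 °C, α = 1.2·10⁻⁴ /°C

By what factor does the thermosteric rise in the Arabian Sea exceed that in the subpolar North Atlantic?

≈ 6.8×

A 2.1 × 3.1×10⁻⁴ × 280 = 0.18228 m
A 0.29 × 2.9×10⁻⁴ × 390 = 0.032799 m
A 670–2370 m: 0.64 × 1700 × 1.5×10⁻⁴ = 0.16320 m
A total: 0.378279 m
B 0–280 m: 280 × 1×10⁻⁴ × 0.94 = 0.02632 m
B Layer 2: 0.71 × 1.2×10⁻⁴ × 340 = 0.028968 m
B total: 0.055288 m
Ratio: 0.378279 / 0.055288 ≈ 6.842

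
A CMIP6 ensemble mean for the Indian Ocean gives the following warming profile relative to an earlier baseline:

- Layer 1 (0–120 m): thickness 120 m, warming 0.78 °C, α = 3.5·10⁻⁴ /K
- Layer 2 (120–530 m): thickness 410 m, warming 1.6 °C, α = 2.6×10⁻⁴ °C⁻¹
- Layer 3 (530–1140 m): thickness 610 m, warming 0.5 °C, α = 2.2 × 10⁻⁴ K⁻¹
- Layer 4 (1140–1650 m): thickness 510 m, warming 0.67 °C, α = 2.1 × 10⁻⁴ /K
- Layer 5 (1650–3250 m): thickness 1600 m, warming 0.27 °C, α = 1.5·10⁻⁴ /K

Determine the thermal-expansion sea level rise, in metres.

Δh ≈ 0.41 m

3.5×10⁻⁴ × 120 × 0.78 = 0.03276 m
Layer 2: 410 × 1.6 × 2.6×10⁻⁴ = 0.17056 m
610 × 2.2×10⁻⁴ × 0.5 = 0.06710 m
Layer 4: 0.67 × 510 × 2.1×10⁻⁴ = 0.071757 m
0.27 × 1600 × 1.5×10⁻⁴ = 0.06480 m
Δh = 0.03276 + 0.17056 + 0.06710 + 0.071757 + 0.06480 = 0.406977 m ≈ 0.41 m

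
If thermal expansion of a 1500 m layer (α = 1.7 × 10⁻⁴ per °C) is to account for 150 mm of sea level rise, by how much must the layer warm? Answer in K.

ΔT = Δh/(αH) = 0.15 / (1.7×10⁻⁴ × 1500) ≈ 0.5882 K

about 0.588 K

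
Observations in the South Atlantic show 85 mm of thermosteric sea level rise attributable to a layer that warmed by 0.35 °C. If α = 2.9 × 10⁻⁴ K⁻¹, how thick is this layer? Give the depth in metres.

837 m

H = Δh/(αΔT) = 0.085 / (2.9×10⁻⁴ × 0.35) ≈ 837.4 m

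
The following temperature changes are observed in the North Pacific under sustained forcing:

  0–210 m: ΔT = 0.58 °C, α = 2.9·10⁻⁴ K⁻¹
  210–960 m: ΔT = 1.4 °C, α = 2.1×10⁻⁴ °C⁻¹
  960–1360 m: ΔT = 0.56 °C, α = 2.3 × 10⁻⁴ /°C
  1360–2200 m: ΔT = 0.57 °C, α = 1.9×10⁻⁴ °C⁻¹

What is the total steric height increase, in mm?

Layer 1: 2.9×10⁻⁴ × 210 × 0.58 = 0.035322 m
Layer 2: 1.4 × 2.1×10⁻⁴ × 750 = 0.22050 m
Layer 3: 0.56 × 2.3×10⁻⁴ × 400 = 0.05152 m
1.9×10⁻⁴ × 840 × 0.57 = 0.090972 m
Δh = 0.035322 + 0.22050 + 0.05152 + 0.090972 = 0.398314 m

about 398 mm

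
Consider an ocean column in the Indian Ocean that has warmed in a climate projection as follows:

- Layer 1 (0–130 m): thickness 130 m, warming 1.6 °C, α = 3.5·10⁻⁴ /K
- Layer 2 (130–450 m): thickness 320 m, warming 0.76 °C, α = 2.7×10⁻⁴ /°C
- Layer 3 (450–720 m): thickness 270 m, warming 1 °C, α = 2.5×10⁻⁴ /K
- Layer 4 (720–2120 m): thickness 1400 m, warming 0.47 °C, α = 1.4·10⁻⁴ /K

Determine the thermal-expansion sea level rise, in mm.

Layer 1: 1.6 × 3.5×10⁻⁴ × 130 = 0.07280 m
130–450 m: 0.76 × 2.7×10⁻⁴ × 320 = 0.065664 m
270 × 2.5×10⁻⁴ × 1 = 0.06750 m
1400 × 1.4×10⁻⁴ × 0.47 = 0.09212 m
Δh = 0.07280 + 0.065664 + 0.06750 + 0.09212 = 0.298084 m

300 mm of thermosteric rise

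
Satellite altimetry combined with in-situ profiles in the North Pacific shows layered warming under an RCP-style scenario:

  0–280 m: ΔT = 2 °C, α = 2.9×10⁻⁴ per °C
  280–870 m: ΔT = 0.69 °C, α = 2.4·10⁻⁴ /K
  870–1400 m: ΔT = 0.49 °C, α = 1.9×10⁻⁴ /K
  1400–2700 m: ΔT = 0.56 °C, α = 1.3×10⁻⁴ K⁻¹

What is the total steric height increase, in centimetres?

280 × 2 × 2.9×10⁻⁴ = 0.16240 m
280–870 m: 2.4×10⁻⁴ × 590 × 0.69 = 0.097704 m
1.9×10⁻⁴ × 530 × 0.49 = 0.049343 m
Layer 4: 0.56 × 1.3×10⁻⁴ × 1300 = 0.09464 m
Δh = 0.16240 + 0.097704 + 0.049343 + 0.09464 = 0.404087 m

40 cm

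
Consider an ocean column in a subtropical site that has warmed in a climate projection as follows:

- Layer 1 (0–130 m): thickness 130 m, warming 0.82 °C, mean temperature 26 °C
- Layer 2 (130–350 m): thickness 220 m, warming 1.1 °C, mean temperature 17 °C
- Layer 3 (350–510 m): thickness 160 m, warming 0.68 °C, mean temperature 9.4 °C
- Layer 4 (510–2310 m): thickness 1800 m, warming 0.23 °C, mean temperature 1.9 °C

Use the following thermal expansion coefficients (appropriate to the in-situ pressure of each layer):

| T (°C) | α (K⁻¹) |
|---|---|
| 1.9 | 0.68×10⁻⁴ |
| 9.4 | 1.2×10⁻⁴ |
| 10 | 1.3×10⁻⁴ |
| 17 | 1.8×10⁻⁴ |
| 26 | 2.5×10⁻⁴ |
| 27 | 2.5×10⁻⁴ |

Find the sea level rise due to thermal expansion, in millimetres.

Layer 1 at 26 °C → α = 2.5×10⁻⁴ K⁻¹
Layer 2 at 17 °C → α = 1.8×10⁻⁴ K⁻¹
Layer 3 at 9.4 °C → α = 1.2×10⁻⁴ K⁻¹
Layer 4 at 1.9 °C → α = 0.68×10⁻⁴ K⁻¹
130 × 0.82 × 2.5×10⁻⁴ = 0.02665 m
130–350 m: 220 × 1.1 × 1.8×10⁻⁴ = 0.04356 m
160 × 1.2×10⁻⁴ × 0.68 = 0.013056 m
1800 × 0.23 × 0.68×10⁻⁴ = 0.028152 m
Δh = 0.02665 + 0.04356 + 0.013056 + 0.028152 = 0.111418 m

111 mm of thermosteric rise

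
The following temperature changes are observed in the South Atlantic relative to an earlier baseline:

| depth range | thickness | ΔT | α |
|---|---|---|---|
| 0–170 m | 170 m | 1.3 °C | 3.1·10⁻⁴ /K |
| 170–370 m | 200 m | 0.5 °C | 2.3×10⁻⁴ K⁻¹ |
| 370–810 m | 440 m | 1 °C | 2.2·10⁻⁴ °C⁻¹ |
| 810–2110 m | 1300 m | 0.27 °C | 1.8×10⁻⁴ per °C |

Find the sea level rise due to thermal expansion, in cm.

25.1 cm

Layer 1: 1.3 × 170 × 3.1×10⁻⁴ = 0.06851 m
Layer 2: 200 × 0.5 × 2.3×10⁻⁴ = 0.02300 m
1 × 2.2×10⁻⁴ × 440 = 0.09680 m
Layer 4: 1.8×10⁻⁴ × 0.27 × 1300 = 0.06318 m
Δh = 0.06851 + 0.02300 + 0.09680 + 0.06318 = 0.25149 m ≈ 25.1 cm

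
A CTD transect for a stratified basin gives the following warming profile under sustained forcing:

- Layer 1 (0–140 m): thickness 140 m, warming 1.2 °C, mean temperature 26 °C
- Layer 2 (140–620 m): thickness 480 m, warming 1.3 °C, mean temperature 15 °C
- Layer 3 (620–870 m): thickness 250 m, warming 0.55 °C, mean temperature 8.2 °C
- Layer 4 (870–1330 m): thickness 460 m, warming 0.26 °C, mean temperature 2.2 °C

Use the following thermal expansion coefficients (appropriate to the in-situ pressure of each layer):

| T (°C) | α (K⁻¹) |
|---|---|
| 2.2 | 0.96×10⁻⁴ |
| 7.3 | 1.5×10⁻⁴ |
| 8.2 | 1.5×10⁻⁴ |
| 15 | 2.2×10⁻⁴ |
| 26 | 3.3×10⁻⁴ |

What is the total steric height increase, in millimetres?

Layer 1 at 26 °C → α = 3.3×10⁻⁴ K⁻¹
Layer 2 at 15 °C → α = 2.2×10⁻⁴ K⁻¹
Layer 3 at 8.2 °C → α = 1.5×10⁻⁴ K⁻¹
Layer 4 at 2.2 °C → α = 0.96×10⁻⁴ K⁻¹
Layer 1: 140 × 1.2 × 3.3×10⁻⁴ = 0.05544 m
480 × 2.2×10⁻⁴ × 1.3 = 0.13728 m
1.5×10⁻⁴ × 0.55 × 250 = 0.020625 m
0.26 × 0.96×10⁻⁴ × 460 = 0.0114816 m
Δh = 0.05544 + 0.13728 + 0.020625 + 0.0114816 = 0.2248266 m

Δh = 225 mm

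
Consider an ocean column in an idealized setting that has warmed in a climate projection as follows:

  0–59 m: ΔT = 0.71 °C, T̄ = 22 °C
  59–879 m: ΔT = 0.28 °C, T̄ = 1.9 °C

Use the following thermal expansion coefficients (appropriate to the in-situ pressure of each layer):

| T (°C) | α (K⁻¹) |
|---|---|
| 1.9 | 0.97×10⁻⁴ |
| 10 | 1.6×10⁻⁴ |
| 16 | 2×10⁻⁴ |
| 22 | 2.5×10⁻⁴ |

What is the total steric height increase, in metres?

about 0.033 m

Layer 1 at 22 °C → α = 2.5×10⁻⁴ K⁻¹
Layer 2 at 1.9 °C → α = 0.97×10⁻⁴ K⁻¹
Layer 1: 59 × 0.71 × 2.5×10⁻⁴ = 0.0104725 m
59–879 m: 820 × 0.97×10⁻⁴ × 0.28 = 0.0222712 m
Δh = 0.0104725 + 0.0222712 = 0.0327437 m ≈ 0.033 m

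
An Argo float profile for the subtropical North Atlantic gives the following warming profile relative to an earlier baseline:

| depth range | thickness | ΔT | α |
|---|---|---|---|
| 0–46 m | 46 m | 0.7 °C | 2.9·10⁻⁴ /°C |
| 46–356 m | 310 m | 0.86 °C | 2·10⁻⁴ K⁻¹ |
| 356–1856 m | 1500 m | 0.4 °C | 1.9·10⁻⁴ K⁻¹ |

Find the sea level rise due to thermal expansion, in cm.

0.7 × 2.9×10⁻⁴ × 46 = 0.009338 m
46–356 m: 310 × 0.86 × 2×10⁻⁴ = 0.05332 m
1500 × 1.9×10⁻⁴ × 0.4 = 0.11400 m
Δh = 0.009338 + 0.05332 + 0.11400 = 0.176658 m ≈ 17.7 cm

Δh ≈ 17.7 cm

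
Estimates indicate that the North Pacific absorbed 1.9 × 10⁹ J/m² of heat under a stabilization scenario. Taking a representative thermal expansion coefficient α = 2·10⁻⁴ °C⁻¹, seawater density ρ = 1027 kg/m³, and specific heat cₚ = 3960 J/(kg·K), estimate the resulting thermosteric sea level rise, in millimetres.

Δh ≈ 93 mm

Δh = αQ/(ρcₚ) = 2×10⁻⁴ × 1.9×10⁹ / (1027 × 3960) ≈ 0.093437 m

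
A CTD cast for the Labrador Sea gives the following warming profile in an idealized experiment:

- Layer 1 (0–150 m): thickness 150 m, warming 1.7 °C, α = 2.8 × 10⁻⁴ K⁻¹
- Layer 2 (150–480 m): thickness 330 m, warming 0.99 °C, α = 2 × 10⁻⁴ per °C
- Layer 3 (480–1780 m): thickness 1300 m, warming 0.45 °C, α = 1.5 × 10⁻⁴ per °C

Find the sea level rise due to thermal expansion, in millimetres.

224 mm of thermosteric rise

150 × 2.8×10⁻⁴ × 1.7 = 0.07140 m
Layer 2: 0.99 × 330 × 2×10⁻⁴ = 0.06534 m
0.45 × 1300 × 1.5×10⁻⁴ = 0.08775 m
Δh = 0.07140 + 0.06534 + 0.08775 = 0.22449 m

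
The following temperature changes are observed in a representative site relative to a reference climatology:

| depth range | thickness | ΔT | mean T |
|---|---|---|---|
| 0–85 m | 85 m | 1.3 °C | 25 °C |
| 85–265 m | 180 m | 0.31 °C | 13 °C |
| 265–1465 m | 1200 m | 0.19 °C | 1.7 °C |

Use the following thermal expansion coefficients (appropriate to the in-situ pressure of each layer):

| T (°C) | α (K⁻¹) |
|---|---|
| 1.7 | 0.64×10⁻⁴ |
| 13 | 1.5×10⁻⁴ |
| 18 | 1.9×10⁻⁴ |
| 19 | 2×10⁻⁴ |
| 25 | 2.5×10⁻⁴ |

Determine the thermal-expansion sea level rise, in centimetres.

Layer 1 at 25 °C → α = 2.5×10⁻⁴ K⁻¹
Layer 2 at 13 °C → α = 1.5×10⁻⁴ K⁻¹
Layer 3 at 1.7 °C → α = 0.64×10⁻⁴ K⁻¹
0–85 m: 1.3 × 2.5×10⁻⁴ × 85 = 0.027625 m
85–265 m: 0.31 × 1.5×10⁻⁴ × 180 = 0.00837 m
265–1465 m: 0.64×10⁻⁴ × 1200 × 0.19 = 0.014592 m
Δh = 0.027625 + 0.00837 + 0.014592 = 0.050587 m

Δh ≈ 5.06 cm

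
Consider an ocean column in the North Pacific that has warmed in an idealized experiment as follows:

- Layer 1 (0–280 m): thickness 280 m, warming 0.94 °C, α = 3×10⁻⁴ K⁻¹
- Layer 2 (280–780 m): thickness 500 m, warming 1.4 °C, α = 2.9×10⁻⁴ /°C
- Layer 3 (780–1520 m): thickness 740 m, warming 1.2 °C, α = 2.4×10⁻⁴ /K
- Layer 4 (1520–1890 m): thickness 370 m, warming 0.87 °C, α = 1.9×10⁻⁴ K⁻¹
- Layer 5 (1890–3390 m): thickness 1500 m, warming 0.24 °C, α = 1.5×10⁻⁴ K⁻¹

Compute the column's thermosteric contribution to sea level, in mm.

0–280 m: 3×10⁻⁴ × 280 × 0.94 = 0.07896 m
1.4 × 2.9×10⁻⁴ × 500 = 0.20300 m
Layer 3: 1.2 × 740 × 2.4×10⁻⁴ = 0.21312 m
370 × 0.87 × 1.9×10⁻⁴ = 0.061161 m
1890–3390 m: 0.24 × 1500 × 1.5×10⁻⁴ = 0.05400 m
Δh = 0.07896 + 0.20300 + 0.21312 + 0.061161 + 0.05400 = 0.610241 m

610 mm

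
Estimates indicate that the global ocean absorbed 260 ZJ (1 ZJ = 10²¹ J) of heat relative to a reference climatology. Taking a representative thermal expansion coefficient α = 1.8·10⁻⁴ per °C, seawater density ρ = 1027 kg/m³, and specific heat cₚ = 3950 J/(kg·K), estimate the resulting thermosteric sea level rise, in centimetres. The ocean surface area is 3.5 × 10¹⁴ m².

Δh ≈ 3.3 cm

Per unit area: Q = 260×10²¹ / (3.5×10¹⁴) ≈ 7.429×10⁸ J/m²
Δh = αQ/(ρcₚ) = 1.8×10⁻⁴ × 7.429×10⁸ / (1027 × 3950) ≈ 0.032964 m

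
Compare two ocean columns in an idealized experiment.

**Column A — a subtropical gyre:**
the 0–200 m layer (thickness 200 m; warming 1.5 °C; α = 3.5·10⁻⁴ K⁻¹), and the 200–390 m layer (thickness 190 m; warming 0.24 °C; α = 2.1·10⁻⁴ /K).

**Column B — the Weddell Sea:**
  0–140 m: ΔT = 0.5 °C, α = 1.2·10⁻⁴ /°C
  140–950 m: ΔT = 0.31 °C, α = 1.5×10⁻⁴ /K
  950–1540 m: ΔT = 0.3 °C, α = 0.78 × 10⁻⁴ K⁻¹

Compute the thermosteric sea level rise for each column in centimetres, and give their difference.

Δh_A ≈ 11 cm, Δh_B ≈ 6.0 cm; difference ≈ 5.5 cm

A 3.5×10⁻⁴ × 1.5 × 200 = 0.10500 m
A 0.24 × 2.1×10⁻⁴ × 190 = 0.009576 m
A total: 0.114576 m
B 0–140 m: 0.5 × 140 × 1.2×10⁻⁴ = 0.00840 m
B Layer 2: 1.5×10⁻⁴ × 810 × 0.31 = 0.037665 m
B 950–1540 m: 0.3 × 0.78×10⁻⁴ × 590 = 0.013806 m
B total: 0.059871 m
Difference: 0.114576 − 0.059871 = 0.054705 m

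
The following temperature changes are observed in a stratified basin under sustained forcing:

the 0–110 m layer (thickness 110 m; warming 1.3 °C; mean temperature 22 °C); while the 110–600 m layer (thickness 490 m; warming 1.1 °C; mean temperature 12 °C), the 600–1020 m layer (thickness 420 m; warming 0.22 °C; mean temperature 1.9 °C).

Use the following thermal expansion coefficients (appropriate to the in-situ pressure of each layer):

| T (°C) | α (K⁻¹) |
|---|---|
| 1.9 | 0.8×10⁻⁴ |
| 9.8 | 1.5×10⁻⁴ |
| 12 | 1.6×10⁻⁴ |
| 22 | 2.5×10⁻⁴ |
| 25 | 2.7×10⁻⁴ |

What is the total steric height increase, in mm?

about 129 mm

Layer 1 at 22 °C → α = 2.5×10⁻⁴ K⁻¹
Layer 2 at 12 °C → α = 1.6×10⁻⁴ K⁻¹
Layer 3 at 1.9 °C → α = 0.8×10⁻⁴ K⁻¹
1.3 × 110 × 2.5×10⁻⁴ = 0.03575 m
110–600 m: 1.1 × 490 × 1.6×10⁻⁴ = 0.08624 m
600–1020 m: 420 × 0.8×10⁻⁴ × 0.22 = 0.007392 m
Δh = 0.03575 + 0.08624 + 0.007392 = 0.129382 m ≈ 129 mm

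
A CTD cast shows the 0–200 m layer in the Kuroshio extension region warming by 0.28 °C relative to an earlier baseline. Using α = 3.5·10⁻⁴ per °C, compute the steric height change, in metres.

Δh = αΔT·H = 3.5×10⁻⁴ × 0.28 × 200 = 0.01960 m

Δh ≈ 0.020 m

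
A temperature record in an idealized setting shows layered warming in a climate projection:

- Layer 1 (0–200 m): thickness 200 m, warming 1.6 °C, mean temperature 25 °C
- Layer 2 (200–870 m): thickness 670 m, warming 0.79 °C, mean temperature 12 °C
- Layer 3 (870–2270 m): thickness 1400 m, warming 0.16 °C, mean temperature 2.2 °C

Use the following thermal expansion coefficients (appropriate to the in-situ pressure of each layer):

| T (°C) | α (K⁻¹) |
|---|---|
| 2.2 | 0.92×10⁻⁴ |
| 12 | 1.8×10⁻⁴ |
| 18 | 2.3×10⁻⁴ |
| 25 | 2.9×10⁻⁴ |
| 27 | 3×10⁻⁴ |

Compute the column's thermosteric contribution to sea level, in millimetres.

209 mm of thermosteric rise

Layer 1 at 25 °C → α = 2.9×10⁻⁴ K⁻¹
Layer 2 at 12 °C → α = 1.8×10⁻⁴ K⁻¹
Layer 3 at 2.2 °C → α = 0.92×10⁻⁴ K⁻¹
2.9×10⁻⁴ × 1.6 × 200 = 0.09280 m
200–870 m: 670 × 0.79 × 1.8×10⁻⁴ = 0.095274 m
0.92×10⁻⁴ × 0.16 × 1400 = 0.020608 m
Δh = 0.09280 + 0.095274 + 0.020608 = 0.208682 m ≈ 209 mm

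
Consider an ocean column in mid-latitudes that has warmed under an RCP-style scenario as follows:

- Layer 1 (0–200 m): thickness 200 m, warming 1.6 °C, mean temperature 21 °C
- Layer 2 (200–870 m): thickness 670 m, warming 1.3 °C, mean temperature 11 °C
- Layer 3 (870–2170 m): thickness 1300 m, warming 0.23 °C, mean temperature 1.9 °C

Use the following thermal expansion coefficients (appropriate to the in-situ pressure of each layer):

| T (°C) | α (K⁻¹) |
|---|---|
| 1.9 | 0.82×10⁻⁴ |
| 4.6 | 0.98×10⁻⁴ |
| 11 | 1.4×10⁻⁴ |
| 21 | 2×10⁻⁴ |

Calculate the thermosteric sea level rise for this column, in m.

0.210 m

Layer 1 at 21 °C → α = 2×10⁻⁴ K⁻¹
Layer 2 at 11 °C → α = 1.4×10⁻⁴ K⁻¹
Layer 3 at 1.9 °C → α = 0.82×10⁻⁴ K⁻¹
2×10⁻⁴ × 200 × 1.6 = 0.06400 m
Layer 2: 1.3 × 670 × 1.4×10⁻⁴ = 0.12194 m
870–2170 m: 0.23 × 1300 × 0.82×10⁻⁴ = 0.024518 m
Δh = 0.06400 + 0.12194 + 0.024518 = 0.210458 m ≈ 0.210 m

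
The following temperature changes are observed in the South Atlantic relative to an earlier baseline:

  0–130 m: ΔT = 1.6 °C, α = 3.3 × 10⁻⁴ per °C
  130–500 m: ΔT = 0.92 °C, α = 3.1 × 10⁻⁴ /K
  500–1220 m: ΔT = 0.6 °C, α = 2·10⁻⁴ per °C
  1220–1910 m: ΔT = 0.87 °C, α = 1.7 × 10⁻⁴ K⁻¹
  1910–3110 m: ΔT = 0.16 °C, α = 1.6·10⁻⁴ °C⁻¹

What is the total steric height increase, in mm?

Layer 1: 3.3×10⁻⁴ × 1.6 × 130 = 0.06864 m
Layer 2: 3.1×10⁻⁴ × 370 × 0.92 = 0.105524 m
2×10⁻⁴ × 0.6 × 720 = 0.08640 m
1220–1910 m: 690 × 1.7×10⁻⁴ × 0.87 = 0.102051 m
1910–3110 m: 1.6×10⁻⁴ × 1200 × 0.16 = 0.03072 m
Δh = 0.06864 + 0.105524 + 0.08640 + 0.102051 + 0.03072 = 0.393335 m

Δh ≈ 393 mm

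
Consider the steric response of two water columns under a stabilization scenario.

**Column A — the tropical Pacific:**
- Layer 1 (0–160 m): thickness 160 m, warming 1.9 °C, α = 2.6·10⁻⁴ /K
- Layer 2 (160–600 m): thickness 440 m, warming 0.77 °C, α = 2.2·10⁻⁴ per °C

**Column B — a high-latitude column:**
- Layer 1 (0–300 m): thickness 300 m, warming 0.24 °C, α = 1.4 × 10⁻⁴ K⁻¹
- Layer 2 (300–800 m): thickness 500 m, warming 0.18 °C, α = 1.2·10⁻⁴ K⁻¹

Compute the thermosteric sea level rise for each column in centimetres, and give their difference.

Δh_A ≈ 15 cm, Δh_B ≈ 2.1 cm; difference ≈ 13 cm

A 1.9 × 160 × 2.6×10⁻⁴ = 0.07904 m
A 160–600 m: 440 × 0.77 × 2.2×10⁻⁴ = 0.074536 m
A total: 0.153576 m
B Layer 1: 1.4×10⁻⁴ × 0.24 × 300 = 0.01008 m
B 300–800 m: 500 × 0.18 × 1.2×10⁻⁴ = 0.01080 m
B total: 0.02088 m
Difference: 0.153576 − 0.02088 = 0.132696 m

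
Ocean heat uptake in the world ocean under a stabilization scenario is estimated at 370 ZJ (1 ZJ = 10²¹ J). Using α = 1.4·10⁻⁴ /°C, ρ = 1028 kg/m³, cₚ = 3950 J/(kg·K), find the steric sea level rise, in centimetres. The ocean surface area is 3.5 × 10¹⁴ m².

3.6 cm of thermosteric rise

Per unit area: Q = 370×10²¹ / (3.5×10¹⁴) ≈ 1.057×10⁹ J/m²
Δh = αQ/(ρcₚ) = 1.4×10⁻⁴ × 1.057×10⁹ / (1028 × 3950) ≈ 0.036443 m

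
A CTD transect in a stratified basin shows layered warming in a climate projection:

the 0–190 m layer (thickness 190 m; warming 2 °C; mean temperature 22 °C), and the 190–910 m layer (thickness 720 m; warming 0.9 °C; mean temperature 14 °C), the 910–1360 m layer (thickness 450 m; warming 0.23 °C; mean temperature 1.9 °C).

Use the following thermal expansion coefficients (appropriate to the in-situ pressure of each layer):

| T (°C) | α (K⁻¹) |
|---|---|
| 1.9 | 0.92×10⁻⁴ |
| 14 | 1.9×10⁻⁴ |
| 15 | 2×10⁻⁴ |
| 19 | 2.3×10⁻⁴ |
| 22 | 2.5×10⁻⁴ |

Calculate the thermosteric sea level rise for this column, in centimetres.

Δh = 23 cm

Layer 1 at 22 °C → α = 2.5×10⁻⁴ K⁻¹
Layer 2 at 14 °C → α = 1.9×10⁻⁴ K⁻¹
Layer 3 at 1.9 °C → α = 0.92×10⁻⁴ K⁻¹
Layer 1: 2 × 190 × 2.5×10⁻⁴ = 0.09500 m
190–910 m: 720 × 1.9×10⁻⁴ × 0.9 = 0.12312 m
Layer 3: 0.23 × 0.92×10⁻⁴ × 450 = 0.009522 m
Δh = 0.09500 + 0.12312 + 0.009522 = 0.227642 m ≈ 23 cm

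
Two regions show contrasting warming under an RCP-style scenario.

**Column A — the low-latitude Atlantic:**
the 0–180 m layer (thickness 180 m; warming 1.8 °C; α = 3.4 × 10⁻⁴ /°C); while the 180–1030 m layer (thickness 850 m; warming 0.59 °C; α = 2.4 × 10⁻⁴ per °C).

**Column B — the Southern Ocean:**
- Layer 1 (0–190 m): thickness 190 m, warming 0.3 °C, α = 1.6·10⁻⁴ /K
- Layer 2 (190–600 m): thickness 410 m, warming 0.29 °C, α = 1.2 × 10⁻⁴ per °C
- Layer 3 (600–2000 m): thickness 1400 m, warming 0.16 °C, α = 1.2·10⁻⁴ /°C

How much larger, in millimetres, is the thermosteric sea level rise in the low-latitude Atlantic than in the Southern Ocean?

A Layer 1: 180 × 1.8 × 3.4×10⁻⁴ = 0.11016 m
A Layer 2: 0.59 × 850 × 2.4×10⁻⁴ = 0.12036 m
A total: 0.23052 m
B 0.3 × 190 × 1.6×10⁻⁴ = 0.00912 m
B 410 × 0.29 × 1.2×10⁻⁴ = 0.014268 m
B 600–2000 m: 0.16 × 1400 × 1.2×10⁻⁴ = 0.02688 m
B total: 0.050268 m
Difference: 0.23052 − 0.050268 = 0.180252 m

180 mm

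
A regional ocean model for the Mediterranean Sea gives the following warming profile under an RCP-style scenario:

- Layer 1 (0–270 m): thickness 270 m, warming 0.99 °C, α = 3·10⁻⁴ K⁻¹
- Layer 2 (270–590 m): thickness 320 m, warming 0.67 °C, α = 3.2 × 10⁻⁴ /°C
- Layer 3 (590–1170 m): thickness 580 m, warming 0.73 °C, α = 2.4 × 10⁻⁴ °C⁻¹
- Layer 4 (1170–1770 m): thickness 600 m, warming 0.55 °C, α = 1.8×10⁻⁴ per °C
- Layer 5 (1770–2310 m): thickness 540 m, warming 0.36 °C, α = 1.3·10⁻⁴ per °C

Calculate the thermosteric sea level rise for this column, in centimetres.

33.5 cm

0.99 × 3×10⁻⁴ × 270 = 0.08019 m
Layer 2: 320 × 3.2×10⁻⁴ × 0.67 = 0.068608 m
2.4×10⁻⁴ × 580 × 0.73 = 0.101616 m
Layer 4: 1.8×10⁻⁴ × 600 × 0.55 = 0.05940 m
1770–2310 m: 1.3×10⁻⁴ × 0.36 × 540 = 0.025272 m
Δh = 0.08019 + 0.068608 + 0.101616 + 0.05940 + 0.025272 = 0.335086 m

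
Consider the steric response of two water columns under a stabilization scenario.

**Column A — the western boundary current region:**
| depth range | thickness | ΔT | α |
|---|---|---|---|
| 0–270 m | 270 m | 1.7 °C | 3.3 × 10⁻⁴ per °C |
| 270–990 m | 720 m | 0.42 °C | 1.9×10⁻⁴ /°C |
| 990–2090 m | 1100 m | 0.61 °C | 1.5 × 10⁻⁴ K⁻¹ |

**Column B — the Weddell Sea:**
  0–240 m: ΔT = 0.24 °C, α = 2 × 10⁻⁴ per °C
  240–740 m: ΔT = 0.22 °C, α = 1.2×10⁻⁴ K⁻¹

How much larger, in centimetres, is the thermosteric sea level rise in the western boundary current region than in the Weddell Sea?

A Layer 1: 1.7 × 3.3×10⁻⁴ × 270 = 0.15147 m
A 1.9×10⁻⁴ × 0.42 × 720 = 0.057456 m
A Layer 3: 0.61 × 1.5×10⁻⁴ × 1100 = 0.10065 m
A total: 0.309576 m
B 2×10⁻⁴ × 240 × 0.24 = 0.01152 m
B 1.2×10⁻⁴ × 500 × 0.22 = 0.01320 m
B total: 0.02472 m
Difference: 0.309576 − 0.02472 = 0.284856 m

Δh_A − Δh_B ≈ 28.5 cm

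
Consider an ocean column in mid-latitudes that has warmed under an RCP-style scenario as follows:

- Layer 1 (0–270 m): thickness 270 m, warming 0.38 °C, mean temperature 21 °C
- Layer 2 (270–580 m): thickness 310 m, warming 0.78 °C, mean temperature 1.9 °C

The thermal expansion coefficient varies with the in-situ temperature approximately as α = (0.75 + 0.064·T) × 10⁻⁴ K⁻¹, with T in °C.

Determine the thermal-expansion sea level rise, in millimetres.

42.6 mm of thermosteric rise

Layer 1: α = (0.75 + 0.064×21)×10⁻⁴ = 2.094×10⁻⁴ K⁻¹
Layer 2: α = (0.75 + 0.064×1.9)×10⁻⁴ = 0.8716×10⁻⁴ K⁻¹
Layer 1: 0.38 × 270 × 2.094×10⁻⁴ = 0.02148444 m
Layer 2: 0.78 × 310 × 0.8716×10⁻⁴ = 0.021075288 m
Δh = 0.02148444 + 0.021075288 = 0.042559728 m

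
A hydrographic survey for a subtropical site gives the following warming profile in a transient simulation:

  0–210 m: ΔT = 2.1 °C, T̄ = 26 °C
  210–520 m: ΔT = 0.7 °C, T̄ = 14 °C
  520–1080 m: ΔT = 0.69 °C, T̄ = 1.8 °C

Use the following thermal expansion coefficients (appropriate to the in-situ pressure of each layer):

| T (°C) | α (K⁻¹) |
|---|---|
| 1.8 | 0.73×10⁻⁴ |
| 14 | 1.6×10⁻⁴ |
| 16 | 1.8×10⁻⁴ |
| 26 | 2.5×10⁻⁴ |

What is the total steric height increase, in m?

Layer 1 at 26 °C → α = 2.5×10⁻⁴ K⁻¹
Layer 2 at 14 °C → α = 1.6×10⁻⁴ K⁻¹
Layer 3 at 1.8 °C → α = 0.73×10⁻⁴ K⁻¹
0–210 m: 210 × 2.1 × 2.5×10⁻⁴ = 0.11025 m
210–520 m: 1.6×10⁻⁴ × 310 × 0.7 = 0.03472 m
520–1080 m: 0.73×10⁻⁴ × 560 × 0.69 = 0.0282072 m
Δh = 0.11025 + 0.03472 + 0.0282072 = 0.1731772 m

about 0.17 m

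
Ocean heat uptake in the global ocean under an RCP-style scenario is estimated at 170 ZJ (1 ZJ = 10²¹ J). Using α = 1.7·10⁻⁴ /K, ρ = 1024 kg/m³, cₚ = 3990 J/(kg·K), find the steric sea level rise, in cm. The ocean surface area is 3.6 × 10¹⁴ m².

Per unit area: Q = 170×10²¹ / (3.6×10¹⁴) ≈ 4.722×10⁸ J/m²
Δh = αQ/(ρcₚ) = 1.7×10⁻⁴ × 4.722×10⁸ / (1024 × 3990) ≈ 0.019647 m

about 2.0 cm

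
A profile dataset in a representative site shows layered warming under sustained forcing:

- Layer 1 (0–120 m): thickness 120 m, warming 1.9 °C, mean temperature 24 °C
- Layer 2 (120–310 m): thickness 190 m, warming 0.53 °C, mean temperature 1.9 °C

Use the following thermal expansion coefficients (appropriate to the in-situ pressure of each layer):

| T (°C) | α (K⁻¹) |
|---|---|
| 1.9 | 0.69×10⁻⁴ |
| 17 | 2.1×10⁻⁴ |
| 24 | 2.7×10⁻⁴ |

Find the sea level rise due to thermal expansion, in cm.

6.9 cm

Layer 1 at 24 °C → α = 2.7×10⁻⁴ K⁻¹
Layer 2 at 1.9 °C → α = 0.69×10⁻⁴ K⁻¹
2.7×10⁻⁴ × 120 × 1.9 = 0.06156 m
120–310 m: 0.69×10⁻⁴ × 190 × 0.53 = 0.0069483 m
Δh = 0.06156 + 0.0069483 = 0.0685083 m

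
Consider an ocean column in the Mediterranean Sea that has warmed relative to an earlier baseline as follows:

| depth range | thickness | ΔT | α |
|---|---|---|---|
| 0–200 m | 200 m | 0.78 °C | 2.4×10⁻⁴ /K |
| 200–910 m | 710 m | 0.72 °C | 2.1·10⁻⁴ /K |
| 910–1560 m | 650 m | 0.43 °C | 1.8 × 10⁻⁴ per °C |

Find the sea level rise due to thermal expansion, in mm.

Δh ≈ 200 mm

0–200 m: 0.78 × 200 × 2.4×10⁻⁴ = 0.03744 m
200–910 m: 2.1×10⁻⁴ × 710 × 0.72 = 0.107352 m
Layer 3: 1.8×10⁻⁴ × 650 × 0.43 = 0.05031 m
Δh = 0.03744 + 0.107352 + 0.05031 = 0.195102 m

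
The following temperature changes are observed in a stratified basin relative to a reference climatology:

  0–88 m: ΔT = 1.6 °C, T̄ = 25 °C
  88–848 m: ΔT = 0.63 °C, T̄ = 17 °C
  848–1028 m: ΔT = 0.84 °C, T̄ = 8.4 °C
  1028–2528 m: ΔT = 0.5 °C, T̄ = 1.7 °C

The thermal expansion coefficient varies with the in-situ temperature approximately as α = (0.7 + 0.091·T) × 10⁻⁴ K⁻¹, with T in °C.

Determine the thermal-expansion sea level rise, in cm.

Δh ≈ 24 cm

Layer 1: α = (0.7 + 0.091×25)×10⁻⁴ = 2.975×10⁻⁴ K⁻¹
Layer 2: α = (0.7 + 0.091×17)×10⁻⁴ = 2.247×10⁻⁴ K⁻¹
Layer 3: α = (0.7 + 0.091×8.4)×10⁻⁴ = 1.4644×10⁻⁴ K⁻¹
Layer 4: α = (0.7 + 0.091×1.7)×10⁻⁴ = 0.8547×10⁻⁴ K⁻¹
Layer 1: 2.975×10⁻⁴ × 88 × 1.6 = 0.041888 m
2.247×10⁻⁴ × 760 × 0.63 = 0.10758636 m
Layer 3: 1.4644×10⁻⁴ × 0.84 × 180 = 0.022141728 m
1028–2528 m: 0.8547×10⁻⁴ × 0.5 × 1500 = 0.0641025 m
Δh = 0.041888 + 0.10758636 + 0.022141728 + 0.0641025 = 0.235718588 m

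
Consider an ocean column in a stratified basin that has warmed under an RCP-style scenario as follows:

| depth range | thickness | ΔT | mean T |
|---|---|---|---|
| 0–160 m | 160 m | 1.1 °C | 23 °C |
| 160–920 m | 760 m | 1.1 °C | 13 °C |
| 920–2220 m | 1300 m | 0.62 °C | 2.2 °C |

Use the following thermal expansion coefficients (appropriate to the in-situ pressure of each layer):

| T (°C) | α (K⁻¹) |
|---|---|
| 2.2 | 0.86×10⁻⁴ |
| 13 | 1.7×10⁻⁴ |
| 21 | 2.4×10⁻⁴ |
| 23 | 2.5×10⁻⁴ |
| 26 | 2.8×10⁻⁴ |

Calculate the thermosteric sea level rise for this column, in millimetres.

Δh = 255 mm

Layer 1 at 23 °C → α = 2.5×10⁻⁴ K⁻¹
Layer 2 at 13 °C → α = 1.7×10⁻⁴ K⁻¹
Layer 3 at 2.2 °C → α = 0.86×10⁻⁴ K⁻¹
2.5×10⁻⁴ × 1.1 × 160 = 0.04400 m
1.1 × 760 × 1.7×10⁻⁴ = 0.14212 m
Layer 3: 0.62 × 0.86×10⁻⁴ × 1300 = 0.069316 m
Δh = 0.04400 + 0.14212 + 0.069316 = 0.255436 m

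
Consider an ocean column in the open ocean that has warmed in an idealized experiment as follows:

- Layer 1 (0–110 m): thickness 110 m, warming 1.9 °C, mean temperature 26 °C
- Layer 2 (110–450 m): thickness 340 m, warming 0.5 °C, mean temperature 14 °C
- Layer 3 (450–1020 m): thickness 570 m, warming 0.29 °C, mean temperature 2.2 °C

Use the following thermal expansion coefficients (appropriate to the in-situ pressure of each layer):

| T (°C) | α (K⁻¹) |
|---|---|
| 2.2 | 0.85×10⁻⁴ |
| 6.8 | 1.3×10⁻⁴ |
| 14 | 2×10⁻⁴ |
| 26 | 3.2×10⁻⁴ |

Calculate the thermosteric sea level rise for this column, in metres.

0.11 m of thermosteric rise

Layer 1 at 26 °C → α = 3.2×10⁻⁴ K⁻¹
Layer 2 at 14 °C → α = 2×10⁻⁴ K⁻¹
Layer 3 at 2.2 °C → α = 0.85×10⁻⁴ K⁻¹
110 × 3.2×10⁻⁴ × 1.9 = 0.06688 m
0.5 × 340 × 2×10⁻⁴ = 0.03400 m
0.85×10⁻⁴ × 570 × 0.29 = 0.0140505 m
Δh = 0.06688 + 0.03400 + 0.0140505 = 0.1149305 m ≈ 0.11 m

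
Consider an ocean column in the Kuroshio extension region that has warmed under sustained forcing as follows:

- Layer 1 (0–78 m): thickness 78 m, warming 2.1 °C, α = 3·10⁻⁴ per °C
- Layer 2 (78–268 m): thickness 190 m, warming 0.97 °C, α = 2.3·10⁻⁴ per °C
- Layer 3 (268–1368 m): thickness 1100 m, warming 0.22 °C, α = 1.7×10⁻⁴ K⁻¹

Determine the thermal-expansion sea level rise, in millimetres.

0–78 m: 3×10⁻⁴ × 2.1 × 78 = 0.04914 m
78–268 m: 190 × 0.97 × 2.3×10⁻⁴ = 0.042389 m
Layer 3: 1.7×10⁻⁴ × 1100 × 0.22 = 0.04114 m
Δh = 0.04914 + 0.042389 + 0.04114 = 0.132669 m ≈ 133 mm

Δh = 133 mm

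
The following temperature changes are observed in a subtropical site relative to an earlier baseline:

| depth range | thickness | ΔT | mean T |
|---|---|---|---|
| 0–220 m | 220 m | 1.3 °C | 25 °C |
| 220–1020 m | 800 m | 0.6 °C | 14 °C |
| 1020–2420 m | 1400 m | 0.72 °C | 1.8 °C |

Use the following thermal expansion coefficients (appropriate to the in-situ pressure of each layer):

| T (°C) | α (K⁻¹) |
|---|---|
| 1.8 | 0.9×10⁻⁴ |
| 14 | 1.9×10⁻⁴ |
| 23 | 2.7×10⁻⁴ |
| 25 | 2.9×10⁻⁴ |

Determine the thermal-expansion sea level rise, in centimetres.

Layer 1 at 25 °C → α = 2.9×10⁻⁴ K⁻¹
Layer 2 at 14 °C → α = 1.9×10⁻⁴ K⁻¹
Layer 3 at 1.8 °C → α = 0.9×10⁻⁴ K⁻¹
2.9×10⁻⁴ × 220 × 1.3 = 0.08294 m
800 × 1.9×10⁻⁴ × 0.6 = 0.09120 m
Layer 3: 1400 × 0.9×10⁻⁴ × 0.72 = 0.09072 m
Δh = 0.08294 + 0.09120 + 0.09072 = 0.26486 m

26.5 cm of thermosteric rise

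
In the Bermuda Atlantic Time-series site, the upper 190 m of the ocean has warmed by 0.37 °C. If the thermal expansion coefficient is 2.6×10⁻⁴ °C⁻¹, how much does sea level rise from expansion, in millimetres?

18 mm of thermosteric rise

Δh = αΔT·H = 2.6×10⁻⁴ × 0.37 × 190 = 0.018278 m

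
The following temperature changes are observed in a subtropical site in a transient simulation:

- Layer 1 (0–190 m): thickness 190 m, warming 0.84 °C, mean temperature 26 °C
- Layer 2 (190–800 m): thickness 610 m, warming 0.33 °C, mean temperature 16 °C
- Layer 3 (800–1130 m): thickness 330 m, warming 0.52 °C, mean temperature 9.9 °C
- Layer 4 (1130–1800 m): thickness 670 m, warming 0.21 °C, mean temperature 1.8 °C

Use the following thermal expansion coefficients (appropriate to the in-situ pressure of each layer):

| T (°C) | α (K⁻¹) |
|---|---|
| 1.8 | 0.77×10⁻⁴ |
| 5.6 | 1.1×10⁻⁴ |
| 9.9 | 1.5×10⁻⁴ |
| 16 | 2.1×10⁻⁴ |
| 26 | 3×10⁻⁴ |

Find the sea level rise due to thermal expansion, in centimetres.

about 12.7 cm

Layer 1 at 26 °C → α = 3×10⁻⁴ K⁻¹
Layer 2 at 16 °C → α = 2.1×10⁻⁴ K⁻¹
Layer 3 at 9.9 °C → α = 1.5×10⁻⁴ K⁻¹
Layer 4 at 1.8 °C → α = 0.77×10⁻⁴ K⁻¹
Layer 1: 0.84 × 3×10⁻⁴ × 190 = 0.04788 m
610 × 2.1×10⁻⁴ × 0.33 = 0.042273 m
800–1130 m: 1.5×10⁻⁴ × 330 × 0.52 = 0.02574 m
0.21 × 670 × 0.77×10⁻⁴ = 0.0108339 m
Δh = 0.04788 + 0.042273 + 0.02574 + 0.0108339 = 0.1267269 m ≈ 12.7 cm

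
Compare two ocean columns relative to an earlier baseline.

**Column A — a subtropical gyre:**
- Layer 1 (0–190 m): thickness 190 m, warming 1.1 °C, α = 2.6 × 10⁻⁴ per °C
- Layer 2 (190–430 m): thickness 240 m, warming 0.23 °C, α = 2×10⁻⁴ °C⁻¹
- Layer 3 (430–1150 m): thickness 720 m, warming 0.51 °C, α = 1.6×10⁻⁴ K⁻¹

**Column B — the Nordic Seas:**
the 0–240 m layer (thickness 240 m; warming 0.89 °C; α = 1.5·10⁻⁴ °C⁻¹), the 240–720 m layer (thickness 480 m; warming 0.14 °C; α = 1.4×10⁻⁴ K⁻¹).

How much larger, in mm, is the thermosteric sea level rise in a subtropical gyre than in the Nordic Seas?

Δh_A − Δh_B ≈ 82.7 mm

A 0–190 m: 2.6×10⁻⁴ × 1.1 × 190 = 0.05434 m
A 190–430 m: 240 × 2×10⁻⁴ × 0.23 = 0.01104 m
A Layer 3: 720 × 1.6×10⁻⁴ × 0.51 = 0.058752 m
A total: 0.124132 m
B 0.89 × 240 × 1.5×10⁻⁴ = 0.03204 m
B Layer 2: 480 × 1.4×10⁻⁴ × 0.14 = 0.009408 m
B total: 0.041448 m
Difference: 0.124132 − 0.041448 = 0.082684 m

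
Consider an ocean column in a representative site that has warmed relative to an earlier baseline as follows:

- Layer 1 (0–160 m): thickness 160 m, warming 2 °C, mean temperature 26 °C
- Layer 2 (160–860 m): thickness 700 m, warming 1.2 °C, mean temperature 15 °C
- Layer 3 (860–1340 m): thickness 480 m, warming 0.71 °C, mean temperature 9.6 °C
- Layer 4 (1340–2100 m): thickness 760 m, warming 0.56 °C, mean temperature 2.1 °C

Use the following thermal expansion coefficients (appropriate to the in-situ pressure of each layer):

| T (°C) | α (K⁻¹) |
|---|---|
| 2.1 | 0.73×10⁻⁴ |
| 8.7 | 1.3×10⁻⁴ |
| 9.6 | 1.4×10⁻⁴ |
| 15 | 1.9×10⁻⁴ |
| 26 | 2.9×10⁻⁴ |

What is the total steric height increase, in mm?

Layer 1 at 26 °C → α = 2.9×10⁻⁴ K⁻¹
Layer 2 at 15 °C → α = 1.9×10⁻⁴ K⁻¹
Layer 3 at 9.6 °C → α = 1.4×10⁻⁴ K⁻¹
Layer 4 at 2.1 °C → α = 0.73×10⁻⁴ K⁻¹
0–160 m: 2.9×10⁻⁴ × 2 × 160 = 0.09280 m
Layer 2: 1.9×10⁻⁴ × 700 × 1.2 = 0.15960 m
860–1340 m: 1.4×10⁻⁴ × 0.71 × 480 = 0.047712 m
Layer 4: 0.56 × 760 × 0.73×10⁻⁴ = 0.0310688 m
Δh = 0.09280 + 0.15960 + 0.047712 + 0.0310688 = 0.3311808 m

Δh = 331 mm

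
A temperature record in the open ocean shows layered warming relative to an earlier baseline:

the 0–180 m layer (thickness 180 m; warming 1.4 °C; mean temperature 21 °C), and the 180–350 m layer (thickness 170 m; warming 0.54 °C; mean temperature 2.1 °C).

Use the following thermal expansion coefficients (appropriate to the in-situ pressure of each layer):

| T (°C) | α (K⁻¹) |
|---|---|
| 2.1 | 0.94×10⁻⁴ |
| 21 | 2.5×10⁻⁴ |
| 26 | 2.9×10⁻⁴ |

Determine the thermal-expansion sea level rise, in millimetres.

Δh = 72 mm

Layer 1 at 21 °C → α = 2.5×10⁻⁴ K⁻¹
Layer 2 at 2.1 °C → α = 0.94×10⁻⁴ K⁻¹
0–180 m: 180 × 2.5×10⁻⁴ × 1.4 = 0.06300 m
Layer 2: 0.54 × 170 × 0.94×10⁻⁴ = 0.0086292 m
Δh = 0.06300 + 0.0086292 = 0.0716292 m ≈ 72 mm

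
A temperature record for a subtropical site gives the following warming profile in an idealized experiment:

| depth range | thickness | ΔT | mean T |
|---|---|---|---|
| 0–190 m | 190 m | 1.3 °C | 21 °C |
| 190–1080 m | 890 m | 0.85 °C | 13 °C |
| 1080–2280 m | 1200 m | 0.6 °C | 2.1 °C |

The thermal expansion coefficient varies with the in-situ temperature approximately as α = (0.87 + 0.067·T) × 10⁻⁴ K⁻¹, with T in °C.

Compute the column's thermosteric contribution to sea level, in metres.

Layer 1: α = (0.87 + 0.067×21)×10⁻⁴ = 2.277×10⁻⁴ K⁻¹
Layer 2: α = (0.87 + 0.067×13)×10⁻⁴ = 1.741×10⁻⁴ K⁻¹
Layer 3: α = (0.87 + 0.067×2.1)×10⁻⁴ = 1.0107×10⁻⁴ K⁻¹
Layer 1: 2.277×10⁻⁴ × 1.3 × 190 = 0.0562419 m
0.85 × 1.741×10⁻⁴ × 890 = 0.13170665 m
1080–2280 m: 0.6 × 1200 × 1.0107×10⁻⁴ = 0.0727704 m
Δh = 0.0562419 + 0.13170665 + 0.0727704 = 0.26071895 m

Δh ≈ 0.261 m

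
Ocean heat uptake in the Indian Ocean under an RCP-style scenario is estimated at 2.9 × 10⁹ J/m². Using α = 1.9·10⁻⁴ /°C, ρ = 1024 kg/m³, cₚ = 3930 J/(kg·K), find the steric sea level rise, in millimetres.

Δh = αQ/(ρcₚ) = 1.9×10⁻⁴ × 2.9×10⁹ / (1024 × 3930) ≈ 0.13692 m

Δh ≈ 137 mm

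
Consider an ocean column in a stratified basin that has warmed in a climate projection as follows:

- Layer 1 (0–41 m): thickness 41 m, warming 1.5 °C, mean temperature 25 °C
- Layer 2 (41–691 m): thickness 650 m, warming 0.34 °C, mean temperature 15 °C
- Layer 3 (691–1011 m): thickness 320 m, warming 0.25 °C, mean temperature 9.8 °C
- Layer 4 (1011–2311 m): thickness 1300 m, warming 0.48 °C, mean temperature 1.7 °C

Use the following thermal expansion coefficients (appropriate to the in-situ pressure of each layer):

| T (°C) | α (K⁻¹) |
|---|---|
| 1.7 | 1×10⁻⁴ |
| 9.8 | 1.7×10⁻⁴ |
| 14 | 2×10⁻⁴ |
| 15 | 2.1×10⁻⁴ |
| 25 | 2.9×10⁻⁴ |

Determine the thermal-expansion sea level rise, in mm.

Δh ≈ 140 mm

Layer 1 at 25 °C → α = 2.9×10⁻⁴ K⁻¹
Layer 2 at 15 °C → α = 2.1×10⁻⁴ K⁻¹
Layer 3 at 9.8 °C → α = 1.7×10⁻⁴ K⁻¹
Layer 4 at 1.7 °C → α = 1×10⁻⁴ K⁻¹
Layer 1: 2.9×10⁻⁴ × 41 × 1.5 = 0.017835 m
41–691 m: 650 × 2.1×10⁻⁴ × 0.34 = 0.04641 m
Layer 3: 320 × 0.25 × 1.7×10⁻⁴ = 0.01360 m
Layer 4: 0.48 × 1×10⁻⁴ × 1300 = 0.06240 m
Δh = 0.017835 + 0.04641 + 0.01360 + 0.06240 = 0.140245 m ≈ 140 mm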